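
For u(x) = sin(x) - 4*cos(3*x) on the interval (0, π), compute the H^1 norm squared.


||u||_{H^1(0,π)}^2 = 81*π

u'(x) = 12*sin(3*x) + cos(x).
Expand u² and (u')² and integrate term by term on (0, π), using: for integers n ≥ 1, ∫_0^π sin²(nx) dx = ∫_0^π cos²(nx) dx = π/2; for n ≠ n', ∫_0^π sin(nx)sin(n'x) dx = ∫_0^π cos(nx)cos(n'x) dx = 0; and by product-to-sum, ∫_0^π sin(nx)cos(n'x) dx = ½∫_0^π [sin((n+n')x) + sin((n−n')x)] dx, which is 0 when n+n' is even and 2n/(n²−n'²) when n+n' is odd (it need not vanish on (0, π)).
  u² squared terms: (-4)²·∫cos(3x)² dx = 16·π/2 = 8*π;  (1)²·∫sin(x)² dx = 1·π/2 = π/2.
  u² cross terms: 2·(-4)·(1)·∫cos(3x)·sin(x) dx = -8·(0) = 0.
  So ∫_0^π u² dx = 8*π + π/2 + 0 = 17*π/2.
  (u')² squared terms: (12)²·∫sin(3x)² dx = 144·π/2 = 72*π;  (1)²·∫cos(x)² dx = 1·π/2 = π/2.
  (u')² cross terms: 2·(12)·(1)·∫sin(3x)·cos(x) dx = 24·(0) = 0.
  So ∫_0^π (u')² dx = 72*π + π/2 + 0 = 145*π/2.
||u||_{H^1}^2 = (17*π/2) + (145*π/2) = 81*π.


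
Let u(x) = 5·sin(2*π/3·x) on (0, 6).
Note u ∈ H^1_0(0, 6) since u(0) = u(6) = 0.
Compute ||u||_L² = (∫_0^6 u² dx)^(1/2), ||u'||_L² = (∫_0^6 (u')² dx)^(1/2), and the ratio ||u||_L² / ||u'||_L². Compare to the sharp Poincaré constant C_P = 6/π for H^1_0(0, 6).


||u||_L² / ||u'||_L² = 3/(2*π) < C_P = 6/π.

u(x) = 5·sin(2*π/3·x), so u'(x) = 10*π*cos(2*π*x/3)/3.
Writing u(x) = A·sin(kπx/L) with A = 5 and k = 4, use ∫_0^L sin²(kπx/L) dx = L/2 and ∫_0^L cos²(kπx/L) dx = L/2.
u² = 25·sin²(2*π/3·x) and (u')² = 100*π^2/9·cos²(2*π/3·x), and each of sin², cos² integrates to L/2 = 3 over (0, 6).
∫_0^6 u² dx = 75, so ||u||_L² = 5*sqrt(3).
∫_0^6 (u')² dx = 100*π^2/3, so ||u'||_L² = 10*sqrt(3)*π/3.
Ratio ||u||_L² / ||u'||_L² = 3/(2*π).
Sharp Poincaré constant on H^1_0(0, 6) is C_P = L/π = 6/π, achieved by sin(π/6·x).
This is the k = 4 harmonic; the ratio L/(kπ) is strictly less than C_P = L/π, consistent with the sharp inequality ||u||_L² ≤ C_P ||u'||_L².


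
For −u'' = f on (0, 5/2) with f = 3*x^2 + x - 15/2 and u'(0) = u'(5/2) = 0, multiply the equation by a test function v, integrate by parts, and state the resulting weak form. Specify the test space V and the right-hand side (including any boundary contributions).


V = H^1(0, 5/2) (no boundary constraint on v; u is determined up to an additive constant); weak form: ∫_0^5/2 u'v' dx = ∫_0^5/2 (3*x^2 + x - 15/2) v dx for all v ∈ V.

Multiply both sides by a test function v and integrate from 0 to 5/2:
  ∫_0^5/2 −u''(x) v(x) dx = ∫_0^5/2 f(x) v(x) dx.
Integrate the LHS by parts once:
  ∫_0^5/2 −u'' v dx = −[u'(x) v(x)]_0^5/2 + ∫_0^5/2 u'(x) v'(x) dx.
Thus ∫_0^5/2 u'(x) v'(x) dx = ∫_0^5/2 f(x) v(x) dx + [u'(x) v(x)]_0^5/2.
Choose V so that boundary terms are either known or forced to vanish.
u has homogeneous Neumann: u'(0) = u'(5/2) = 0. So [u' v]_0^5/2 = 0·v(5/2) − 0·v(0) = 0 for any v; take V = H^1(0, 5/2).
Weak formulation: find u (satisfying any essential BC) such that ∫_0^5/2 u'(x) v'(x) dx = ∫_0^5/2 f v dx for all v ∈ V (homogeneous Neumann, so boundary terms vanish).
Substituting f(x) = 3*x^2 + x - 15/2, the right-hand side is ∫_0^5/2 (3*x^2 + x - 15/2) v dx.
Compatibility check (pure Neumann): taking v ≡ 1 ∈ V gives 0 = ∫_0^5/2 f dx + (0) − (0), i.e. ∫_0^5/2 f dx must equal u'(0) − u'(5/2) = 0. Indeed ∫_0^5/2 (3*x^2 + x - 15/2) dx = 0, so the data are compatible. The solution is then unique only up to an additive constant (fix it e.g. by requiring ∫_0^5/2 u dx = 0).


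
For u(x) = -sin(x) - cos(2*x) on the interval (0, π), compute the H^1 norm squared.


||u||_{H^1(0,π)}^2 = -20/3 + 7*π/2

u'(x) = 2*sin(2*x) - cos(x).
Expand u² and (u')² and integrate term by term on (0, π), using: for integers n ≥ 1, ∫_0^π sin²(nx) dx = ∫_0^π cos²(nx) dx = π/2; for n ≠ n', ∫_0^π sin(nx)sin(n'x) dx = ∫_0^π cos(nx)cos(n'x) dx = 0; and by product-to-sum, ∫_0^π sin(nx)cos(n'x) dx = ½∫_0^π [sin((n+n')x) + sin((n−n')x)] dx, which is 0 when n+n' is even and 2n/(n²−n'²) when n+n' is odd (it need not vanish on (0, π)).
  u² squared terms: (-1)²·∫cos(2x)² dx = 1·π/2 = π/2;  (-1)²·∫sin(x)² dx = 1·π/2 = π/2.
  u² cross terms: 2·(-1)·(-1)·∫cos(2x)·sin(x) dx = 2·(-2/3) = -4/3.
  So ∫_0^π u² dx = π/2 + π/2 − 4/3 = -4/3 + π.
  (u')² squared terms: (-1)²·∫cos(x)² dx = 1·π/2 = π/2;  (2)²·∫sin(2x)² dx = 4·π/2 = 2*π.
  (u')² cross terms: 2·(-1)·(2)·∫cos(x)·sin(2x) dx = -4·(4/3) = -16/3.
  So ∫_0^π (u')² dx = π/2 + 2*π − 16/3 = -16/3 + 5*π/2.
||u||_{H^1}^2 = (-4/3 + π) + (-16/3 + 5*π/2) = -20/3 + 7*π/2.


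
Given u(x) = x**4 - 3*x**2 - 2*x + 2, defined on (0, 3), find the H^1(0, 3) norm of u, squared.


||u||_{H^1}^2 = 23739/7

The H^1 norm (squared) on an interval (0, L) is
  ||u||_{H^1}^2 = ∫_0^L u(x)^2 dx + ∫_0^L u'(x)^2 dx.
Compute u'(x) = 4*x**3 - 6*x - 2.
Then u(x)^2 = x**8 - 6*x**6 - 4*x**5 + 13*x**4 + 12*x**3 - 8*x**2 - 8*x + 4 and u'(x)^2 = 16*x**6 - 48*x**4 - 16*x**3 + 36*x**2 + 24*x + 4.
Integrate each monomial from 0 to 3 using ∫_0^3 c·x^n dx = c·3^(n+1)/(n+1):
  ∫_0^3 u(x)^2 dx = ∫_0^3 (x^8 - 6*x^6 - 4*x^5 + 13*x^4 + 12*x^3 - 8*x^2 - 8*x + 4) dx. Term by term:
    ∫_0^3 x^8 dx = 2187;  ∫_0^3 -6*x^6 dx = -13122/7;  ∫_0^3 -4*x^5 dx = -486;
    ∫_0^3 13*x^4 dx = 3159/5;  ∫_0^3 12*x^3 dx = 243;  ∫_0^3 -8*x^2 dx = -72;
    ∫_0^3 -8*x dx = -36;  ∫_0^3 4 dx = 12.
  Sum: 2187 − 13122/7 − 486 + 3159/5 + 243 − 72 − 36 + 12 = 21183/35.
  ∫_0^3 u'(x)^2 dx = ∫_0^3 (16*x^6 - 48*x^4 - 16*x^3 + 36*x^2 + 24*x + 4) dx. Term by term:
    ∫_0^3 16*x^6 dx = 34992/7;  ∫_0^3 -48*x^4 dx = -11664/5;  ∫_0^3 -16*x^3 dx = -324;
    ∫_0^3 36*x^2 dx = 324;  ∫_0^3 24*x dx = 108;  ∫_0^3 4 dx = 12.
  Sum: 34992/7 − 11664/5 − 324 + 324 + 108 + 12 = 97512/35.
Adding: ||u||_{H^1}^2 = 21183/35 + 97512/35 = 23739/7.


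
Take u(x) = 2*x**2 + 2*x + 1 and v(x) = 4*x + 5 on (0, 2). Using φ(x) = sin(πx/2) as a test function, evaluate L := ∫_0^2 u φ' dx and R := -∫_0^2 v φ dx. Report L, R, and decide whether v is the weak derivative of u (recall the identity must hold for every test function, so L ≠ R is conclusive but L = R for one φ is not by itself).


LHS = -24/π, RHS = -36/π. No, v is not the weak derivative of u.

u(x) = 2*x**2 + 2*x + 1, classical derivative u'(x) = 4*x + 2.
φ(x) = sin(πx/2), so φ'(x) = π*cos(π*x/2)/2.
Note φ(0) = φ(2) = 0, so the boundary term u·φ vanishes.
LHS = ∫_0^2 u(x) φ'(x) dx = ∫_0^2 (π*x^2*cos(π*x/2) + π*x*cos(π*x/2) + π*cos(π*x/2)/2) dx. Term by term:
  ∫_0^2 π*cos(π*x/2)/2 dx = 0;  ∫_0^2 π*x*cos(π*x/2) dx = -8/π;  ∫_0^2 π*x^2*cos(π*x/2) dx = -16/π.
Sum: 0 − 8/π − 16/π = -24/π.
So LHS = -24/π.
∫_0^2 v(x) φ(x) dx = ∫_0^2 (4*x*sin(π*x/2) + 5*sin(π*x/2)) dx. Term by term:
  ∫_0^2 5*sin(π*x/2) dx = 20/π;  ∫_0^2 4*x*sin(π*x/2) dx = 16/π.
Sum: 20/π + 16/π = 36/π.
So RHS = -∫_0^2 v(x) φ(x) dx = -36/π.
LHS − RHS = 12/π ≠ 0, so the identity fails.
(For a valid weak derivative the identity must hold for EVERY test function, in particular this one. The failure shows v is NOT the weak derivative of u.)
Correct weak derivative would be u'(x) = 4*x + 2.


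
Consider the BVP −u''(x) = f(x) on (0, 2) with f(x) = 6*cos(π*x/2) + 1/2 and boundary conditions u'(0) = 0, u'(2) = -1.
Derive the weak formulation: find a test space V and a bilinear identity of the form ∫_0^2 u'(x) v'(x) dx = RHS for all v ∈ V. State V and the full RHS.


V = H^1(0, 2) (v unrestricted at boundary; u is determined up to an additive constant); weak form: ∫_0^2 u'v' dx = ∫_0^2 (6*cos(π*x/2) + 1/2) v dx − v(2) for all v ∈ V.

Multiply both sides by a test function v and integrate from 0 to 2:
  ∫_0^2 −u''(x) v(x) dx = ∫_0^2 f(x) v(x) dx.
Integrate the LHS by parts once:
  ∫_0^2 −u'' v dx = −[u'(x) v(x)]_0^2 + ∫_0^2 u'(x) v'(x) dx.
Thus ∫_0^2 u'(x) v'(x) dx = ∫_0^2 f(x) v(x) dx + [u'(x) v(x)]_0^2.
Choose V so that boundary terms are either known or forced to vanish.
u has inhomogeneous Neumann u'(0) = 0, u'(2) = -1. [u' v]_0^2 = (-1)·v(2) − (0)·v(0) = − v(2). Take V = H^1(0, 2); boundary term becomes part of RHS.
Weak formulation: find u (satisfying any essential BC) such that ∫_0^2 u'(x) v'(x) dx = ∫_0^2 f v dx − v(2) for all v ∈ V (Neumann data are natural BCs: they enter the RHS as boundary terms).
Substituting f(x) = 6*cos(π*x/2) + 1/2, the right-hand side is ∫_0^2 (6*cos(π*x/2) + 1/2) v dx − v(2).
Compatibility check (pure Neumann): taking v ≡ 1 ∈ V gives 0 = ∫_0^2 f dx + (-1) − (0), i.e. ∫_0^2 f dx must equal u'(0) − u'(2) = 1. Indeed ∫_0^2 (6*cos(π*x/2) + 1/2) dx = 1, so the data are compatible. The solution is then unique only up to an additive constant (fix it e.g. by requiring ∫_0^2 u dx = 0).


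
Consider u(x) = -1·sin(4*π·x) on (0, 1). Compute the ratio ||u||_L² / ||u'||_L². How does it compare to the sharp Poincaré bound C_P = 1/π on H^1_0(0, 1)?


||u||_L² / ||u'||_L² = 1/(4*π) < C_P = 1/π.

u(x) = -1·sin(4*π·x), so u'(x) = -4*π*cos(4*π*x).
Writing u(x) = A·sin(kπx/L) with A = -1 and k = 4, use ∫_0^L sin²(kπx/L) dx = L/2 and ∫_0^L cos²(kπx/L) dx = L/2.
u² = 1·sin²(4*π·x) and (u')² = 16*π^2·cos²(4*π·x), and each of sin², cos² integrates to L/2 = 1/2 over (0, 1).
∫_0^1 u² dx = 1/2, so ||u||_L² = sqrt(2)/2.
∫_0^1 (u')² dx = 8*π^2, so ||u'||_L² = 2*sqrt(2)*π.
Ratio ||u||_L² / ||u'||_L² = 1/(4*π).
Sharp Poincaré constant on H^1_0(0, 1) is C_P = L/π = 1/π, achieved by sin(π·x).
This is the k = 4 harmonic; the ratio L/(kπ) is strictly less than C_P = L/π, consistent with the sharp inequality ||u||_L² ≤ C_P ||u'||_L².


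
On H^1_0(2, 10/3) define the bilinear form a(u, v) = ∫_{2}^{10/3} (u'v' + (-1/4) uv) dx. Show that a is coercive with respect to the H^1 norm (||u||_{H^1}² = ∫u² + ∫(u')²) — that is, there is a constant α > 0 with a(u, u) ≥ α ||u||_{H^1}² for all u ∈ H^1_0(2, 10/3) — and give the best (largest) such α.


α = (-4 + 9*π^2)/(16 + 9*π^2)

Coercivity of a(·,·) on H^1_0(2, 10/3) means a(u, u) ≥ α ||u||_{H^1}² for every u ∈ H^1_0.
The interval has length L = 4/3, and Poincaré/coercivity depend only on L. Here a(u, u) = ∫(u')² + (-1/4)·∫u².
Here c = -1/4 < 0 with |c| < (π/L)² = 9*π^2/16, so coercivity still holds. The condition a(u,u) ≥ α||u||_{H^1}² reads (1−α)∫(u')² ≥ (α−c)∫u². Any admissible α is ≤ 1 (rapidly oscillating u have ∫u²/∫(u')² → 0), and α = 1 would force 0 ≥ (1−c)∫u², impossible since c < 1; so 1−α > 0. By the sharp Poincaré inequality on H^1_0 of an interval of length L, ∫(u')² ≥ (π/L)²∫u² with equality for the first sine mode sin(π(x−x₀)/L) (x₀ the left endpoint), so the inequality holds for all u iff (1−α)(π/L)² ≥ α − c, i.e. α ≤ ((π/L)² + c)/((π/L)² + 1) = (1 + c(L/π)²)/(1 + (L/π)²). (Direct route, valid since c ≤ 0: Poincaré gives c∫u² ≥ c(L/π)²∫(u')², so a(u,u) ≥ (1 + c(L/π)²)∫(u')², while ||u||_{H^1}² ≤ (1 + (L/π)²)∫(u')²; dividing yields the same α.) With (π/L)² = 9*π^2/16 and c = -1/4, the largest admissible constant is α = ((π/L)² + c)/((π/L)² + 1).
Simplifying, α = (-4 + 9*π^2)/(16 + 9*π^2).


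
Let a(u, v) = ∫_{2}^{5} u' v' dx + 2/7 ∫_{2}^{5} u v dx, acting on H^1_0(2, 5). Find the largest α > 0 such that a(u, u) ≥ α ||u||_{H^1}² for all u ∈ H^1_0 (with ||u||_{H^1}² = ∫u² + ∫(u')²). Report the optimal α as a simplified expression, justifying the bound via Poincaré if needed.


α = (18/7 + π^2)/(9 + π^2)

Coercivity of a(·,·) on H^1_0(2, 5) means a(u, u) ≥ α ||u||_{H^1}² for every u ∈ H^1_0.
The interval has length L = 3, and Poincaré/coercivity depend only on L. Here a(u, u) = ∫(u')² + (2/7)·∫u².
Here 0 < c = 2/7 < 1. The condition a(u,u) ≥ α||u||_{H^1}² reads (1−α)∫(u')² ≥ (α−c)∫u². Any admissible α is ≤ 1 (rapidly oscillating u have ∫u²/∫(u')² → 0), and α = 1 would force 0 ≥ (1−c)∫u², impossible since c < 1; so 1−α > 0. By the sharp Poincaré inequality on H^1_0 of an interval of length L, ∫(u')² ≥ (π/L)²∫u² with equality for the first sine mode sin(π(x−x₀)/L) (x₀ the left endpoint), so the inequality holds for all u iff (1−α)(π/L)² ≥ α − c, i.e. α ≤ ((π/L)² + c)/((π/L)² + 1) = (1 + c(L/π)²)/(1 + (L/π)²). With (π/L)² = π^2/9 and c = 2/7, the largest admissible constant is α = ((π/L)² + c)/((π/L)² + 1).
Simplifying, α = (18/7 + π^2)/(9 + π^2).


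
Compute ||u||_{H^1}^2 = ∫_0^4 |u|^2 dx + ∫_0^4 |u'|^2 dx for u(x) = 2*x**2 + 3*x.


||u||_{H^1}^2 = 35228/15

The H^1 norm (squared) on an interval (0, L) is
  ||u||_{H^1}^2 = ∫_0^L u(x)^2 dx + ∫_0^L u'(x)^2 dx.
Compute u'(x) = 4*x + 3.
Then u(x)^2 = 4*x**4 + 12*x**3 + 9*x**2 and u'(x)^2 = 16*x**2 + 24*x + 9.
Integrate each monomial from 0 to 4 using ∫_0^4 c·x^n dx = c·4^(n+1)/(n+1):
  ∫_0^4 u(x)^2 dx = ∫_0^4 (4*x^4 + 12*x^3 + 9*x^2) dx. Term by term:
    ∫_0^4 4*x^4 dx = 4096/5;  ∫_0^4 12*x^3 dx = 768;  ∫_0^4 9*x^2 dx = 192.
  Sum: 4096/5 + 768 + 192 = 8896/5.
  ∫_0^4 u'(x)^2 dx = ∫_0^4 (16*x^2 + 24*x + 9) dx. Term by term:
    ∫_0^4 16*x^2 dx = 1024/3;  ∫_0^4 24*x dx = 192;  ∫_0^4 9 dx = 36.
  Sum: 1024/3 + 192 + 36 = 1708/3.
Adding: ||u||_{H^1}^2 = 8896/5 + 1708/3 = 35228/15.


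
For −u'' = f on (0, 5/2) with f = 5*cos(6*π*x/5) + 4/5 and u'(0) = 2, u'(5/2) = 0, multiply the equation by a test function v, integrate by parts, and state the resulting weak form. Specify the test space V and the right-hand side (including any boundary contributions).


V = H^1(0, 5/2) (v unrestricted at boundary; u is determined up to an additive constant); weak form: ∫_0^5/2 u'v' dx = ∫_0^5/2 (5*cos(6*π*x/5) + 4/5) v dx − 2·v(0) for all v ∈ V.

Multiply both sides by a test function v and integrate from 0 to 5/2:
  ∫_0^5/2 −u''(x) v(x) dx = ∫_0^5/2 f(x) v(x) dx.
Integrate the LHS by parts once:
  ∫_0^5/2 −u'' v dx = −[u'(x) v(x)]_0^5/2 + ∫_0^5/2 u'(x) v'(x) dx.
Thus ∫_0^5/2 u'(x) v'(x) dx = ∫_0^5/2 f(x) v(x) dx + [u'(x) v(x)]_0^5/2.
Choose V so that boundary terms are either known or forced to vanish.
u has inhomogeneous Neumann u'(0) = 2, u'(5/2) = 0. [u' v]_0^5/2 = (0)·v(5/2) − (2)·v(0) = − 2·v(0). Take V = H^1(0, 5/2); boundary term becomes part of RHS.
Weak formulation: find u (satisfying any essential BC) such that ∫_0^5/2 u'(x) v'(x) dx = ∫_0^5/2 f v dx − 2·v(0) for all v ∈ V (Neumann data are natural BCs: they enter the RHS as boundary terms).
Substituting f(x) = 5*cos(6*π*x/5) + 4/5, the right-hand side is ∫_0^5/2 (5*cos(6*π*x/5) + 4/5) v dx − 2·v(0).
Compatibility check (pure Neumann): taking v ≡ 1 ∈ V gives 0 = ∫_0^5/2 f dx + (0) − (2), i.e. ∫_0^5/2 f dx must equal u'(0) − u'(5/2) = 2. Indeed ∫_0^5/2 (5*cos(6*π*x/5) + 4/5) dx = 2, so the data are compatible. The solution is then unique only up to an additive constant (fix it e.g. by requiring ∫_0^5/2 u dx = 0).


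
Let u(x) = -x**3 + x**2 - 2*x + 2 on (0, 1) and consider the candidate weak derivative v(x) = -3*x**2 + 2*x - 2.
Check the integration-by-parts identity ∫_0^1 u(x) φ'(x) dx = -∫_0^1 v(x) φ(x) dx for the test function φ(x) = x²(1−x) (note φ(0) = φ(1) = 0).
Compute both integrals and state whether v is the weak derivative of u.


LHS = 1/6, RHS = 1/6. Yes, v = u' weakly.

u(x) = -x**3 + x**2 - 2*x + 2, classical derivative u'(x) = -3*x**2 + 2*x - 2.
φ(x) = x²(1−x), so φ'(x) = x*(2 - 3*x).
Note φ(0) = φ(1) = 0, so the boundary term u·φ vanishes.
LHS = ∫_0^1 u(x) φ'(x) dx = ∫_0^1 (3*x^5 - 5*x^4 + 8*x^3 - 10*x^2 + 4*x) dx. Term by term:
  ∫_0^1 3*x^5 dx = 1/2;  ∫_0^1 -5*x^4 dx = -1;  ∫_0^1 8*x^3 dx = 2;
  ∫_0^1 -10*x^2 dx = -10/3;  ∫_0^1 4*x dx = 2.
Sum: 1/2 − 1 + 2 − 10/3 + 2 = 1/6.
So LHS = 1/6.
∫_0^1 v(x) φ(x) dx = ∫_0^1 (3*x^5 - 5*x^4 + 4*x^3 - 2*x^2) dx. Term by term:
  ∫_0^1 3*x^5 dx = 1/2;  ∫_0^1 -5*x^4 dx = -1;  ∫_0^1 4*x^3 dx = 1;
  ∫_0^1 -2*x^2 dx = -2/3.
Sum: 1/2 − 1 + 1 − 2/3 = -1/6.
So RHS = -∫_0^1 v(x) φ(x) dx = 1/6.
LHS = RHS, so the identity holds for this test φ.
Moreover u is smooth here and v(x) = u'(x) = -3*x**2 + 2*x - 2 pointwise, so the identity holds for every test function. Hence v is the weak derivative of u.


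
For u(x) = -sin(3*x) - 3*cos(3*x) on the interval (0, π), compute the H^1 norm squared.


||u||_{H^1(0,π)}^2 = 50*π

u'(x) = 9*sin(3*x) - 3*cos(3*x).
Expand u² and (u')² and integrate term by term on (0, π), using: for integers n ≥ 1, ∫_0^π sin²(nx) dx = ∫_0^π cos²(nx) dx = π/2; for n ≠ n', ∫_0^π sin(nx)sin(n'x) dx = ∫_0^π cos(nx)cos(n'x) dx = 0; and by product-to-sum, ∫_0^π sin(nx)cos(n'x) dx = ½∫_0^π [sin((n+n')x) + sin((n−n')x)] dx, which is 0 when n+n' is even and 2n/(n²−n'²) when n+n' is odd (it need not vanish on (0, π)).
  u² squared terms: (-1)²·∫sin(3x)² dx = 1·π/2 = π/2;  (-3)²·∫cos(3x)² dx = 9·π/2 = 9*π/2.
  u² cross terms: 2·(-1)·(-3)·∫sin(3x)·cos(3x) dx = 6·(0) = 0.
  So ∫_0^π u² dx = π/2 + 9*π/2 + 0 = 5*π.
  (u')² squared terms: (-3)²·∫cos(3x)² dx = 9·π/2 = 9*π/2;  (9)²·∫sin(3x)² dx = 81·π/2 = 81*π/2.
  (u')² cross terms: 2·(-3)·(9)·∫cos(3x)·sin(3x) dx = -54·(0) = 0.
  So ∫_0^π (u')² dx = 9*π/2 + 81*π/2 + 0 = 45*π.
||u||_{H^1}^2 = (5*π) + (45*π) = 50*π.


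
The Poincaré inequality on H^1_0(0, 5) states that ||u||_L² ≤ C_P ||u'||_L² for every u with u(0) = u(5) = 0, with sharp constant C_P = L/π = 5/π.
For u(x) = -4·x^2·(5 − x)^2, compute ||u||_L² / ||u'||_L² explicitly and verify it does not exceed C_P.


||u||_L² / ||u'||_L² = 5*sqrt(3)/6 < C_P = 5/π.

u(x) = -4·x^2·(5 − x)^2, so u'(x) = 8*x*(x*(5 - x) - (x - 5)^2).
u(x) = -4·x^2·(5 − x)^2 vanishes at x = 0 and x = 5, so u ∈ H^1_0(0, 5). Differentiate via the product rule and integrate the resulting polynomials term by term.
  ∫_0^5 u² dx = ∫_0^5 (16*x^8 - 320*x^7 + 2400*x^6 - 8000*x^5 + 10000*x^4) dx. Term by term:
    ∫_0^5 16*x^8 dx = 31250000/9;  ∫_0^5 -320*x^7 dx = -15625000;  ∫_0^5 2400*x^6 dx = 187500000/7;
    ∫_0^5 -8000*x^5 dx = -62500000/3;  ∫_0^5 10000*x^4 dx = 6250000.
  Sum: 31250000/9 − 15625000 + 187500000/7 − 62500000/3 + 6250000 = 3125000/63.
  ∫_0^5 (u')² dx = ∫_0^5 (256*x^6 - 3840*x^5 + 20800*x^4 - 48000*x^3 + 40000*x^2) dx. Term by term:
    ∫_0^5 256*x^6 dx = 20000000/7;  ∫_0^5 -3840*x^5 dx = -10000000;  ∫_0^5 20800*x^4 dx = 13000000;
    ∫_0^5 -48000*x^3 dx = -7500000;  ∫_0^5 40000*x^2 dx = 5000000/3.
  Sum: 20000000/7 − 10000000 + 13000000 − 7500000 + 5000000/3 = 500000/21.
∫_0^5 u² dx = 3125000/63, so ||u||_L² = 1250*sqrt(14)/21.
∫_0^5 (u')² dx = 500000/21, so ||u'||_L² = 500*sqrt(42)/21.
Ratio ||u||_L² / ||u'||_L² = 5*sqrt(3)/6.
Sharp Poincaré constant on H^1_0(0, 5) is C_P = L/π = 5/π, achieved by sin(π/5·x).
A polynomial bump cannot attain the sharp Poincaré constant (only the first sine eigenfunction does), so the ratio is strictly less than C_P, consistent with ||u||_L² ≤ C_P ||u'||_L².


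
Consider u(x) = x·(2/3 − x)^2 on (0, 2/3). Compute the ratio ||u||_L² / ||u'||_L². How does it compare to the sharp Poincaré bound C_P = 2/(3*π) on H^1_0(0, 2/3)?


||u||_L² / ||u'||_L² = sqrt(14)/21 < C_P = 2/(3*π).

u(x) = x·(2/3 − x)^2, so u'(x) = (3*x - 2)*(9*x - 2)/9.
u(x) = x·(2/3 − x)^2 vanishes at x = 0 and x = 2/3, so u ∈ H^1_0(0, 2/3). Differentiate via the product rule and integrate the resulting polynomials term by term.
  ∫_0^2/3 u² dx = ∫_0^2/3 (x^6 - 8*x^5/3 + 8*x^4/3 - 32*x^3/27 + 16*x^2/81) dx. Term by term:
    ∫_0^2/3 x^6 dx = 128/15309;  ∫_0^2/3 -8*x^5/3 dx = -256/6561;  ∫_0^2/3 8*x^4/3 dx = 256/3645;
    ∫_0^2/3 -32*x^3/27 dx = -128/2187;  ∫_0^2/3 16*x^2/81 dx = 128/6561.
  Sum: 128/15309 − 256/6561 + 256/3645 − 128/2187 + 128/6561 = 128/229635.
  ∫_0^2/3 (u')² dx = ∫_0^2/3 (9*x^4 - 16*x^3 + 88*x^2/9 - 64*x/27 + 16/81) dx. Term by term:
    ∫_0^2/3 9*x^4 dx = 32/135;  ∫_0^2/3 -16*x^3 dx = -64/81;  ∫_0^2/3 88*x^2/9 dx = 704/729;
    ∫_0^2/3 -64*x/27 dx = -128/243;  ∫_0^2/3 16/81 dx = 32/243.
  Sum: 32/135 − 64/81 + 704/729 − 128/243 + 32/243 = 64/3645.
∫_0^2/3 u² dx = 128/229635, so ||u||_L² = 8*sqrt(70)/2835.
∫_0^2/3 (u')² dx = 64/3645, so ||u'||_L² = 8*sqrt(5)/135.
Ratio ||u||_L² / ||u'||_L² = sqrt(14)/21.
Sharp Poincaré constant on H^1_0(0, 2/3) is C_P = L/π = 2/(3*π), achieved by sin(3*π/2·x).
A polynomial bump cannot attain the sharp Poincaré constant (only the first sine eigenfunction does), so the ratio is strictly less than C_P, consistent with ||u||_L² ≤ C_P ||u'||_L².


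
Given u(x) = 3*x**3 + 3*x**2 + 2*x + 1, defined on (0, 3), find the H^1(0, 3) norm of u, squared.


||u||_{H^1}^2 = 937059/70

The H^1 norm (squared) on an interval (0, L) is
  ||u||_{H^1}^2 = ∫_0^L u(x)^2 dx + ∫_0^L u'(x)^2 dx.
Compute u'(x) = 9*x**2 + 6*x + 2.
Then u(x)^2 = 9*x**6 + 18*x**5 + 21*x**4 + 18*x**3 + 10*x**2 + 4*x + 1 and u'(x)^2 = 81*x**4 + 108*x**3 + 72*x**2 + 24*x + 4.
Integrate each monomial from 0 to 3 using ∫_0^3 c·x^n dx = c·3^(n+1)/(n+1):
  ∫_0^3 u(x)^2 dx = ∫_0^3 (9*x^6 + 18*x^5 + 21*x^4 + 18*x^3 + 10*x^2 + 4*x + 1) dx. Term by term:
    ∫_0^3 9*x^6 dx = 19683/7;  ∫_0^3 18*x^5 dx = 2187;  ∫_0^3 21*x^4 dx = 5103/5;
    ∫_0^3 18*x^3 dx = 729/2;  ∫_0^3 10*x^2 dx = 90;  ∫_0^3 4*x dx = 18;
    ∫_0^3 1 dx = 3.
  Sum: 19683/7 + 2187 + 5103/5 + 729/2 + 90 + 18 + 3 = 454647/70.
  ∫_0^3 u'(x)^2 dx = ∫_0^3 (81*x^4 + 108*x^3 + 72*x^2 + 24*x + 4) dx. Term by term:
    ∫_0^3 81*x^4 dx = 19683/5;  ∫_0^3 108*x^3 dx = 2187;  ∫_0^3 72*x^2 dx = 648;
    ∫_0^3 24*x dx = 108;  ∫_0^3 4 dx = 12.
  Sum: 19683/5 + 2187 + 648 + 108 + 12 = 34458/5.
Adding: ||u||_{H^1}^2 = 454647/70 + 34458/5 = 937059/70.


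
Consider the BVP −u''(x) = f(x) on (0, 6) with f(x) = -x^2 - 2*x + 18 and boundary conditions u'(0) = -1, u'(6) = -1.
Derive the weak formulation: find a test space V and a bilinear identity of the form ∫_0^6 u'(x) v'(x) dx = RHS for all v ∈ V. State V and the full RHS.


V = H^1(0, 6) (v unrestricted at boundary; u is determined up to an additive constant); weak form: ∫_0^6 u'v' dx = ∫_0^6 (-x^2 - 2*x + 18) v dx − v(6) + v(0) for all v ∈ V.

Multiply both sides by a test function v and integrate from 0 to 6:
  ∫_0^6 −u''(x) v(x) dx = ∫_0^6 f(x) v(x) dx.
Integrate the LHS by parts once:
  ∫_0^6 −u'' v dx = −[u'(x) v(x)]_0^6 + ∫_0^6 u'(x) v'(x) dx.
Thus ∫_0^6 u'(x) v'(x) dx = ∫_0^6 f(x) v(x) dx + [u'(x) v(x)]_0^6.
Choose V so that boundary terms are either known or forced to vanish.
u has inhomogeneous Neumann u'(0) = -1, u'(6) = -1. [u' v]_0^6 = (-1)·v(6) − (-1)·v(0) = − v(6) + v(0). Take V = H^1(0, 6); boundary term becomes part of RHS.
Weak formulation: find u (satisfying any essential BC) such that ∫_0^6 u'(x) v'(x) dx = ∫_0^6 f v dx − v(6) + v(0) for all v ∈ V (Neumann data are natural BCs: they enter the RHS as boundary terms).
Substituting f(x) = -x^2 - 2*x + 18, the right-hand side is ∫_0^6 (-x^2 - 2*x + 18) v dx − v(6) + v(0).
Compatibility check (pure Neumann): taking v ≡ 1 ∈ V gives 0 = ∫_0^6 f dx + (-1) − (-1), i.e. ∫_0^6 f dx must equal u'(0) − u'(6) = 0. Indeed ∫_0^6 (-x^2 - 2*x + 18) dx = 0, so the data are compatible. The solution is then unique only up to an additive constant (fix it e.g. by requiring ∫_0^6 u dx = 0).


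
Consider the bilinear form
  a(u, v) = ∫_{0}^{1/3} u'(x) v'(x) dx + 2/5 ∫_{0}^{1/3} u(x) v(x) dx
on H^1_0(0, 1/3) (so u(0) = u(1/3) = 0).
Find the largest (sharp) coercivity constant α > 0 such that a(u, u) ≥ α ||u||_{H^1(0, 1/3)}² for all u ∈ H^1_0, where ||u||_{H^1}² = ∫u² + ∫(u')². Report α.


α = (2 + 45*π^2)/(5*(1 + 9*π^2))

Coercivity of a(·,·) on H^1_0(0, 1/3) means a(u, u) ≥ α ||u||_{H^1}² for every u ∈ H^1_0.
The interval has length L = 1/3, and Poincaré/coercivity depend only on L. Here a(u, u) = ∫(u')² + (2/5)·∫u².
Here 0 < c = 2/5 < 1. The condition a(u,u) ≥ α||u||_{H^1}² reads (1−α)∫(u')² ≥ (α−c)∫u². Any admissible α is ≤ 1 (rapidly oscillating u have ∫u²/∫(u')² → 0), and α = 1 would force 0 ≥ (1−c)∫u², impossible since c < 1; so 1−α > 0. By the sharp Poincaré inequality on H^1_0 of an interval of length L, ∫(u')² ≥ (π/L)²∫u² with equality for the first sine mode sin(π(x−x₀)/L) (x₀ the left endpoint), so the inequality holds for all u iff (1−α)(π/L)² ≥ α − c, i.e. α ≤ ((π/L)² + c)/((π/L)² + 1) = (1 + c(L/π)²)/(1 + (L/π)²). With (π/L)² = 9*π^2 and c = 2/5, the largest admissible constant is α = ((π/L)² + c)/((π/L)² + 1).
Simplifying, α = (2 + 45*π^2)/(5*(1 + 9*π^2)).


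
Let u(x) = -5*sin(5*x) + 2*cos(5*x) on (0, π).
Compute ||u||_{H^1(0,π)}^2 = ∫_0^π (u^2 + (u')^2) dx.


||u||_{H^1(0,π)}^2 = 377*π

u'(x) = -10*sin(5*x) - 25*cos(5*x).
Expand u² and (u')² and integrate term by term on (0, π), using: for integers n ≥ 1, ∫_0^π sin²(nx) dx = ∫_0^π cos²(nx) dx = π/2; for n ≠ n', ∫_0^π sin(nx)sin(n'x) dx = ∫_0^π cos(nx)cos(n'x) dx = 0; and by product-to-sum, ∫_0^π sin(nx)cos(n'x) dx = ½∫_0^π [sin((n+n')x) + sin((n−n')x)] dx, which is 0 when n+n' is even and 2n/(n²−n'²) when n+n' is odd (it need not vanish on (0, π)).
  u² squared terms: (-5)²·∫sin(5x)² dx = 25·π/2 = 25*π/2;  (2)²·∫cos(5x)² dx = 4·π/2 = 2*π.
  u² cross terms: 2·(-5)·(2)·∫sin(5x)·cos(5x) dx = -20·(0) = 0.
  So ∫_0^π u² dx = 25*π/2 + 2*π + 0 = 29*π/2.
  (u')² squared terms: (-25)²·∫cos(5x)² dx = 625·π/2 = 625*π/2;  (-10)²·∫sin(5x)² dx = 100·π/2 = 50*π.
  (u')² cross terms: 2·(-25)·(-10)·∫cos(5x)·sin(5x) dx = 500·(0) = 0.
  So ∫_0^π (u')² dx = 625*π/2 + 50*π + 0 = 725*π/2.
||u||_{H^1}^2 = (29*π/2) + (725*π/2) = 377*π.


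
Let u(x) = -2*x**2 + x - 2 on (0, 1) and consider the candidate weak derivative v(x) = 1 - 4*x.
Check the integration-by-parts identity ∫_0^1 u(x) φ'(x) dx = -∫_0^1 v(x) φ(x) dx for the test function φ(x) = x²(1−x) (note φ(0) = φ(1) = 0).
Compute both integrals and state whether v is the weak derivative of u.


LHS = 7/60, RHS = 7/60. Yes, v = u' weakly.

u(x) = -2*x**2 + x - 2, classical derivative u'(x) = 1 - 4*x.
φ(x) = x²(1−x), so φ'(x) = x*(2 - 3*x).
Note φ(0) = φ(1) = 0, so the boundary term u·φ vanishes.
LHS = ∫_0^1 u(x) φ'(x) dx = ∫_0^1 (6*x^4 - 7*x^3 + 8*x^2 - 4*x) dx. Term by term:
  ∫_0^1 6*x^4 dx = 6/5;  ∫_0^1 -7*x^3 dx = -7/4;  ∫_0^1 8*x^2 dx = 8/3;
  ∫_0^1 -4*x dx = -2.
Sum: 6/5 − 7/4 + 8/3 − 2 = 7/60.
So LHS = 7/60.
∫_0^1 v(x) φ(x) dx = ∫_0^1 (4*x^4 - 5*x^3 + x^2) dx. Term by term:
  ∫_0^1 4*x^4 dx = 4/5;  ∫_0^1 -5*x^3 dx = -5/4;  ∫_0^1 x^2 dx = 1/3.
Sum: 4/5 − 5/4 + 1/3 = -7/60.
So RHS = -∫_0^1 v(x) φ(x) dx = 7/60.
LHS = RHS, so the identity holds for this test φ.
Moreover u is smooth here and v(x) = u'(x) = 1 - 4*x pointwise, so the identity holds for every test function. Hence v is the weak derivative of u.


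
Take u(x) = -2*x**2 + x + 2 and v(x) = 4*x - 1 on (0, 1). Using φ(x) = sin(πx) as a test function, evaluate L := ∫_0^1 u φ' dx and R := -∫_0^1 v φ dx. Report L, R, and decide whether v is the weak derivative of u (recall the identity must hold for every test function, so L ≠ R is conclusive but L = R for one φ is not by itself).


LHS = 2/π, RHS = -2/π. No, v is not the weak derivative of u.

u(x) = -2*x**2 + x + 2, classical derivative u'(x) = 1 - 4*x.
φ(x) = sin(πx), so φ'(x) = π*cos(π*x).
Note φ(0) = φ(1) = 0, so the boundary term u·φ vanishes.
LHS = ∫_0^1 u(x) φ'(x) dx = ∫_0^1 (-2*π*x^2*cos(π*x) + π*x*cos(π*x) + 2*π*cos(π*x)) dx. Term by term:
  ∫_0^1 2*π*cos(π*x) dx = 0;  ∫_0^1 π*x*cos(π*x) dx = -2/π;  ∫_0^1 -2*π*x^2*cos(π*x) dx = 4/π.
Sum: 0 − 2/π + 4/π = 2/π.
So LHS = 2/π.
∫_0^1 v(x) φ(x) dx = ∫_0^1 (4*x*sin(π*x) - sin(π*x)) dx. Term by term:
  ∫_0^1 -sin(π*x) dx = -2/π;  ∫_0^1 4*x*sin(π*x) dx = 4/π.
Sum: -2/π + 4/π = 2/π.
So RHS = -∫_0^1 v(x) φ(x) dx = -2/π.
LHS − RHS = 4/π ≠ 0, so the identity fails.
(For a valid weak derivative the identity must hold for EVERY test function, in particular this one. The failure shows v is NOT the weak derivative of u.)
Correct weak derivative would be u'(x) = 1 - 4*x.


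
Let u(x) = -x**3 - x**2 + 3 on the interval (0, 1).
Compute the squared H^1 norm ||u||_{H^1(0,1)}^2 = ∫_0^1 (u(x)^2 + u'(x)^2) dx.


||u||_{H^1}^2 = 517/42

The H^1 norm (squared) on an interval (0, L) is
  ||u||_{H^1}^2 = ∫_0^L u(x)^2 dx + ∫_0^L u'(x)^2 dx.
Compute u'(x) = -3*x**2 - 2*x.
Then u(x)^2 = x**6 + 2*x**5 + x**4 - 6*x**3 - 6*x**2 + 9 and u'(x)^2 = 9*x**4 + 12*x**3 + 4*x**2.
Integrate each monomial from 0 to 1 using ∫_0^1 c·x^n dx = c·1^(n+1)/(n+1):
  ∫_0^1 u(x)^2 dx = ∫_0^1 (x^6 + 2*x^5 + x^4 - 6*x^3 - 6*x^2 + 9) dx. Term by term:
    ∫_0^1 x^6 dx = 1/7;  ∫_0^1 2*x^5 dx = 1/3;  ∫_0^1 x^4 dx = 1/5;
    ∫_0^1 -6*x^3 dx = -3/2;  ∫_0^1 -6*x^2 dx = -2;  ∫_0^1 9 dx = 9.
  Sum: 1/7 + 1/3 + 1/5 − 3/2 − 2 + 9 = 1297/210.
  ∫_0^1 u'(x)^2 dx = ∫_0^1 (9*x^4 + 12*x^3 + 4*x^2) dx. Term by term:
    ∫_0^1 9*x^4 dx = 9/5;  ∫_0^1 12*x^3 dx = 3;  ∫_0^1 4*x^2 dx = 4/3.
  Sum: 9/5 + 3 + 4/3 = 92/15.
Adding: ||u||_{H^1}^2 = 1297/210 + 92/15 = 517/42.


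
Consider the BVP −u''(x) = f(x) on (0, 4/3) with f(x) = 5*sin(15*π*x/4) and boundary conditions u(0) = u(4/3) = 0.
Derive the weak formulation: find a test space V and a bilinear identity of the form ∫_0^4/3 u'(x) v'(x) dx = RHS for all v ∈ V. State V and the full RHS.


V = H^1_0(0, 4/3) (so v(0) = v(4/3) = 0); weak form: ∫_0^4/3 u'v' dx = ∫_0^4/3 (5*sin(15*π*x/4)) v dx for all v ∈ V.

Multiply both sides by a test function v and integrate from 0 to 4/3:
  ∫_0^4/3 −u''(x) v(x) dx = ∫_0^4/3 f(x) v(x) dx.
Integrate the LHS by parts once:
  ∫_0^4/3 −u'' v dx = −[u'(x) v(x)]_0^4/3 + ∫_0^4/3 u'(x) v'(x) dx.
Thus ∫_0^4/3 u'(x) v'(x) dx = ∫_0^4/3 f(x) v(x) dx + [u'(x) v(x)]_0^4/3.
Choose V so that boundary terms are either known or forced to vanish.
u is Dirichlet: u(0) = u(4/3) = 0. Let V = H^1_0(0, 4/3); then v(0) = v(4/3) = 0, and [u' v]_0^4/3 = 0.
Weak formulation: find u (satisfying any essential BC) such that ∫_0^4/3 u'(x) v'(x) dx = ∫_0^4/3 f v dx for all v ∈ V.
Substituting f(x) = 5*sin(15*π*x/4), the right-hand side is ∫_0^4/3 (5*sin(15*π*x/4)) v dx.


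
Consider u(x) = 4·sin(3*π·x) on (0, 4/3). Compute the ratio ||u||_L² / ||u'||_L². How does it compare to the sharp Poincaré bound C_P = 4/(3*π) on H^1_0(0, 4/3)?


||u||_L² / ||u'||_L² = 1/(3*π) < C_P = 4/(3*π).

u(x) = 4·sin(3*π·x), so u'(x) = 12*π*cos(3*π*x).
Writing u(x) = A·sin(kπx/L) with A = 4 and k = 4, use ∫_0^L sin²(kπx/L) dx = L/2 and ∫_0^L cos²(kπx/L) dx = L/2.
u² = 16·sin²(3*π·x) and (u')² = 144*π^2·cos²(3*π·x), and each of sin², cos² integrates to L/2 = 2/3 over (0, 4/3).
∫_0^4/3 u² dx = 32/3, so ||u||_L² = 4*sqrt(6)/3.
∫_0^4/3 (u')² dx = 96*π^2, so ||u'||_L² = 4*sqrt(6)*π.
Ratio ||u||_L² / ||u'||_L² = 1/(3*π).
Sharp Poincaré constant on H^1_0(0, 4/3) is C_P = L/π = 4/(3*π), achieved by sin(3*π/4·x).
This is the k = 4 harmonic; the ratio L/(kπ) is strictly less than C_P = L/π, consistent with the sharp inequality ||u||_L² ≤ C_P ||u'||_L².


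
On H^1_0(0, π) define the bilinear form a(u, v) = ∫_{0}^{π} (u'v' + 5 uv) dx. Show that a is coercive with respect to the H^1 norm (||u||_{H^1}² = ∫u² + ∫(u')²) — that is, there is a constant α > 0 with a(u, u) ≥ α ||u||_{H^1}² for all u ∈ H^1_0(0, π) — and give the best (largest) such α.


α = 1

Coercivity of a(·,·) on H^1_0(0, π) means a(u, u) ≥ α ||u||_{H^1}² for every u ∈ H^1_0.
The interval has length L = π, and Poincaré/coercivity depend only on L. Here a(u, u) = ∫(u')² + (5)·∫u².
Here c = 5 ≥ 1, so a(u,u) = ∫(u')² + c∫u² ≥ ∫(u')² + ∫u² = ||u||_{H^1}², i.e. α = 1 works. No larger α is possible: a(u,u) ≥ α||u||_{H^1}² means (1−α)∫(u')² ≥ (α−c)∫u², and for the modes u_n = sin(nπ(x−x₀)/L) (x₀ the left endpoint) one has ∫u_n²/∫(u_n')² = (L/(nπ))² → 0, so a(u_n,u_n)/||u_n||_{H^1}² → 1. Hence the optimal constant is α = 1.
Therefore α = 1.


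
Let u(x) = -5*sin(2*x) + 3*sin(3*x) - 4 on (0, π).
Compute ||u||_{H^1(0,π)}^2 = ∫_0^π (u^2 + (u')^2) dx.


||u||_{H^1(0,π)}^2 = -16 + 247*π/2

u'(x) = -10*cos(2*x) + 9*cos(3*x).
Expand u² and (u')² and integrate term by term on (0, π), using: for integers n ≥ 1, ∫_0^π sin²(nx) dx = ∫_0^π cos²(nx) dx = π/2; for n ≠ n', ∫_0^π sin(nx)sin(n'x) dx = ∫_0^π cos(nx)cos(n'x) dx = 0; and by product-to-sum, ∫_0^π sin(nx)cos(n'x) dx = ½∫_0^π [sin((n+n')x) + sin((n−n')x)] dx, which is 0 when n+n' is even and 2n/(n²−n'²) when n+n' is odd (it need not vanish on (0, π)). For the constant mode: ∫_0^π 1 dx = π, ∫_0^π cos(nx) dx = 0, ∫_0^π sin(nx) dx = (1−(−1)^n)/n.
  u² squared terms: (-4)²·∫1 dx = 16·π = 16*π;  (-5)²·∫sin(2x)² dx = 25·π/2 = 25*π/2;  (3)²·∫sin(3x)² dx = 9·π/2 = 9*π/2.
  u² cross terms: 2·(-4)·(-5)·∫1·sin(2x) dx = 40·(0) = 0;  2·(-4)·(3)·∫1·sin(3x) dx = -24·(2/3) = -16;  2·(-5)·(3)·∫sin(2x)·sin(3x) dx = -30·(0) = 0.
  So ∫_0^π u² dx = 16*π + 25*π/2 + 9*π/2 + 0 − 16 + 0 = -16 + 33*π.
  (u')² squared terms: (-10)²·∫cos(2x)² dx = 100·π/2 = 50*π;  (9)²·∫cos(3x)² dx = 81·π/2 = 81*π/2.
  (u')² cross terms: 2·(-10)·(9)·∫cos(2x)·cos(3x) dx = -180·(0) = 0.
  So ∫_0^π (u')² dx = 50*π + 81*π/2 + 0 = 181*π/2.
||u||_{H^1}^2 = (-16 + 33*π) + (181*π/2) = -16 + 247*π/2.


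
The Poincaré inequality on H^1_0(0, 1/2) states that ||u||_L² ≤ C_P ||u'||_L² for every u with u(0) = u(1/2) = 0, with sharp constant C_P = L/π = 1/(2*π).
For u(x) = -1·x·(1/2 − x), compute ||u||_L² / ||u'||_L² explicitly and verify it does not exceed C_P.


||u||_L² / ||u'||_L² = sqrt(10)/20 < C_P = 1/(2*π).

u(x) = -1·x·(1/2 − x), so u'(x) = 2*x - 1/2.
u(x) = -1·x·(1/2 − x) vanishes at x = 0 and x = 1/2, so u ∈ H^1_0(0, 1/2). Differentiate via the product rule and integrate the resulting polynomials term by term.
  ∫_0^1/2 u² dx = ∫_0^1/2 (x^4 - x^3 + x^2/4) dx. Term by term:
    ∫_0^1/2 x^4 dx = 1/160;  ∫_0^1/2 -x^3 dx = -1/64;  ∫_0^1/2 x^2/4 dx = 1/96.
  Sum: 1/160 − 1/64 + 1/96 = 1/960.
  ∫_0^1/2 (u')² dx = ∫_0^1/2 (4*x^2 - 2*x + 1/4) dx. Term by term:
    ∫_0^1/2 4*x^2 dx = 1/6;  ∫_0^1/2 -2*x dx = -1/4;  ∫_0^1/2 1/4 dx = 1/8.
  Sum: 1/6 − 1/4 + 1/8 = 1/24.
∫_0^1/2 u² dx = 1/960, so ||u||_L² = sqrt(15)/120.
∫_0^1/2 (u')² dx = 1/24, so ||u'||_L² = sqrt(6)/12.
Ratio ||u||_L² / ||u'||_L² = sqrt(10)/20.
Sharp Poincaré constant on H^1_0(0, 1/2) is C_P = L/π = 1/(2*π), achieved by sin(2*π·x).
A polynomial bump cannot attain the sharp Poincaré constant (only the first sine eigenfunction does), so the ratio is strictly less than C_P, consistent with ||u||_L² ≤ C_P ||u'||_L².


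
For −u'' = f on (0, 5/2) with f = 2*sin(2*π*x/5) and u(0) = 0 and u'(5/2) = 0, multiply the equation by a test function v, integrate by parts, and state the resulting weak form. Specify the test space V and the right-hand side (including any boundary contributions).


V = {v ∈ H^1(0, 5/2) : v(0) = 0} (test functions vanish at x = 0 where u is specified); weak form: ∫_0^5/2 u'v' dx = ∫_0^5/2 (2*sin(2*π*x/5)) v dx for all v ∈ V.

Multiply both sides by a test function v and integrate from 0 to 5/2:
  ∫_0^5/2 −u''(x) v(x) dx = ∫_0^5/2 f(x) v(x) dx.
Integrate the LHS by parts once:
  ∫_0^5/2 −u'' v dx = −[u'(x) v(x)]_0^5/2 + ∫_0^5/2 u'(x) v'(x) dx.
Thus ∫_0^5/2 u'(x) v'(x) dx = ∫_0^5/2 f(x) v(x) dx + [u'(x) v(x)]_0^5/2.
Choose V so that boundary terms are either known or forced to vanish.
Mixed BC: u(0) = 0 (Dirichlet) and u'(5/2) = 0 (Neumann). Define V = {v ∈ H^1(0, 5/2) : v(0) = 0}. Then [u' v]_0^5/2 = u'(5/2)·v(5/2) − u'(0)·0 = 0.
Weak formulation: find u (satisfying any essential BC) such that ∫_0^5/2 u'(x) v'(x) dx = ∫_0^5/2 f v dx for all v ∈ V (Dirichlet at 0 absorbed into V; the Neumann datum at x = 5/2 is zero, so no boundary term remains).
Substituting f(x) = 2*sin(2*π*x/5), the right-hand side is ∫_0^5/2 (2*sin(2*π*x/5)) v dx.


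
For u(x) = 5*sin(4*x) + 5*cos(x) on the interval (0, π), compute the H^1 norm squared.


||u||_{H^1(0,π)}^2 = 160/3 + 475*π/2

u'(x) = -5*sin(x) + 20*cos(4*x).
Expand u² and (u')² and integrate term by term on (0, π), using: for integers n ≥ 1, ∫_0^π sin²(nx) dx = ∫_0^π cos²(nx) dx = π/2; for n ≠ n', ∫_0^π sin(nx)sin(n'x) dx = ∫_0^π cos(nx)cos(n'x) dx = 0; and by product-to-sum, ∫_0^π sin(nx)cos(n'x) dx = ½∫_0^π [sin((n+n')x) + sin((n−n')x)] dx, which is 0 when n+n' is even and 2n/(n²−n'²) when n+n' is odd (it need not vanish on (0, π)).
  u² squared terms: (5)²·∫cos(x)² dx = 25·π/2 = 25*π/2;  (5)²·∫sin(4x)² dx = 25·π/2 = 25*π/2.
  u² cross terms: 2·(5)·(5)·∫cos(x)·sin(4x) dx = 50·(8/15) = 80/3.
  So ∫_0^π u² dx = 25*π/2 + 25*π/2 + 80/3 = 80/3 + 25*π.
  (u')² squared terms: (-5)²·∫sin(x)² dx = 25·π/2 = 25*π/2;  (20)²·∫cos(4x)² dx = 400·π/2 = 200*π.
  (u')² cross terms: 2·(-5)·(20)·∫sin(x)·cos(4x) dx = -200·(-2/15) = 80/3.
  So ∫_0^π (u')² dx = 25*π/2 + 200*π + 80/3 = 80/3 + 425*π/2.
||u||_{H^1}^2 = (80/3 + 25*π) + (80/3 + 425*π/2) = 160/3 + 475*π/2.


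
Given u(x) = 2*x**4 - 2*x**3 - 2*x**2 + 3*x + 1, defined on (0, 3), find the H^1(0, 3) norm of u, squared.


||u||_{H^1}^2 = 405213/35

The H^1 norm (squared) on an interval (0, L) is
  ||u||_{H^1}^2 = ∫_0^L u(x)^2 dx + ∫_0^L u'(x)^2 dx.
Compute u'(x) = 8*x**3 - 6*x**2 - 4*x + 3.
Then u(x)^2 = 4*x**8 - 8*x**7 - 4*x**6 + 20*x**5 - 4*x**4 - 16*x**3 + 5*x**2 + 6*x + 1 and u'(x)^2 = 64*x**6 - 96*x**5 - 28*x**4 + 96*x**3 - 20*x**2 - 24*x + 9.
Integrate each monomial from 0 to 3 using ∫_0^3 c·x^n dx = c·3^(n+1)/(n+1):
  ∫_0^3 u(x)^2 dx = ∫_0^3 (4*x^8 - 8*x^7 - 4*x^6 + 20*x^5 - 4*x^4 - 16*x^3 + 5*x^2 + 6*x + 1) dx. Term by term:
    ∫_0^3 4*x^8 dx = 8748;  ∫_0^3 -8*x^7 dx = -6561;  ∫_0^3 -4*x^6 dx = -8748/7;
    ∫_0^3 20*x^5 dx = 2430;  ∫_0^3 -4*x^4 dx = -972/5;  ∫_0^3 -16*x^3 dx = -324;
    ∫_0^3 5*x^2 dx = 45;  ∫_0^3 6*x dx = 27;  ∫_0^3 1 dx = 3.
  Sum: 8748 − 6561 − 8748/7 + 2430 − 972/5 − 324 + 45 + 27 + 3 = 102336/35.
  ∫_0^3 u'(x)^2 dx = ∫_0^3 (64*x^6 - 96*x^5 - 28*x^4 + 96*x^3 - 20*x^2 - 24*x + 9) dx. Term by term:
    ∫_0^3 64*x^6 dx = 139968/7;  ∫_0^3 -96*x^5 dx = -11664;  ∫_0^3 -28*x^4 dx = -6804/5;
    ∫_0^3 96*x^3 dx = 1944;  ∫_0^3 -20*x^2 dx = -180;  ∫_0^3 -24*x dx = -108;
    ∫_0^3 9 dx = 27.
  Sum: 139968/7 − 11664 − 6804/5 + 1944 − 180 − 108 + 27 = 302877/35.
Adding: ||u||_{H^1}^2 = 102336/35 + 302877/35 = 405213/35.


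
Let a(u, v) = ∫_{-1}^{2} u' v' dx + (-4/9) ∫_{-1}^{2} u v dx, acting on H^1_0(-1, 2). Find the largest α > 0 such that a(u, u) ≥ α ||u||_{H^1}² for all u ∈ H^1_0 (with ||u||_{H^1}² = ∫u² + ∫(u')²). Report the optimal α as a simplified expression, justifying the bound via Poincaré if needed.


α = (-4 + π^2)/(9 + π^2)

Coercivity of a(·,·) on H^1_0(-1, 2) means a(u, u) ≥ α ||u||_{H^1}² for every u ∈ H^1_0.
The interval has length L = 3, and Poincaré/coercivity depend only on L. Here a(u, u) = ∫(u')² + (-4/9)·∫u².
Here c = -4/9 < 0 with |c| < (π/L)² = π^2/9, so coercivity still holds. The condition a(u,u) ≥ α||u||_{H^1}² reads (1−α)∫(u')² ≥ (α−c)∫u². Any admissible α is ≤ 1 (rapidly oscillating u have ∫u²/∫(u')² → 0), and α = 1 would force 0 ≥ (1−c)∫u², impossible since c < 1; so 1−α > 0. By the sharp Poincaré inequality on H^1_0 of an interval of length L, ∫(u')² ≥ (π/L)²∫u² with equality for the first sine mode sin(π(x−x₀)/L) (x₀ the left endpoint), so the inequality holds for all u iff (1−α)(π/L)² ≥ α − c, i.e. α ≤ ((π/L)² + c)/((π/L)² + 1) = (1 + c(L/π)²)/(1 + (L/π)²). (Direct route, valid since c ≤ 0: Poincaré gives c∫u² ≥ c(L/π)²∫(u')², so a(u,u) ≥ (1 + c(L/π)²)∫(u')², while ||u||_{H^1}² ≤ (1 + (L/π)²)∫(u')²; dividing yields the same α.) With (π/L)² = π^2/9 and c = -4/9, the largest admissible constant is α = ((π/L)² + c)/((π/L)² + 1).
Simplifying, α = (-4 + π^2)/(9 + π^2).
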